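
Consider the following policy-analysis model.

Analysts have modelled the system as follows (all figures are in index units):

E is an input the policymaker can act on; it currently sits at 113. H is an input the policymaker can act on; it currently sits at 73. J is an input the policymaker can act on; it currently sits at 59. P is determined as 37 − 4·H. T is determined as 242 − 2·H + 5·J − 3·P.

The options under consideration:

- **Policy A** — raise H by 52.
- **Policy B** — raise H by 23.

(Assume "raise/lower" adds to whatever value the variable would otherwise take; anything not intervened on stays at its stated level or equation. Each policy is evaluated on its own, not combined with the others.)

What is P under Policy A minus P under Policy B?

-116

Policy A (H + 52):
  H = 73 + 52 = 125
  P = 37 − 4·125 = -463
Policy B (H + 23):
  H = 73 + 23 = 96
  P = 37 − 4·96 = -347
P: -463 − (-347) = -116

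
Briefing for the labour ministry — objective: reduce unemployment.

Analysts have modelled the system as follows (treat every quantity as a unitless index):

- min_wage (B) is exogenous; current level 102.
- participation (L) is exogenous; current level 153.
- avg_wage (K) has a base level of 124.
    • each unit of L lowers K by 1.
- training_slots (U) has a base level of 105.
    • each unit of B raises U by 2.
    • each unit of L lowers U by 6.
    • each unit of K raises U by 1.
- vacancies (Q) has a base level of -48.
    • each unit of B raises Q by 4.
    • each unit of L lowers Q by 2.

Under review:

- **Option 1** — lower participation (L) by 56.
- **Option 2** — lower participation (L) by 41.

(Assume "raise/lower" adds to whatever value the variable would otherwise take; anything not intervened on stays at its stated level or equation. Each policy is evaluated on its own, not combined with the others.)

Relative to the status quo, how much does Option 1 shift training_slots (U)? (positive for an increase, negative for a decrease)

Baseline:
  B = 102
  L = 153
  K = 124 − 153 = -29
  U = 105 + 2·102 − 6·153 + (-29) = -638
Option 1 (L − 56):
  B = 102
  L = 153 − 56 = 97
  K = 124 − 97 = 27
  U = 105 + 2·102 − 6·97 + 27 = -246
Change in U: -246 − (-638) = 392

392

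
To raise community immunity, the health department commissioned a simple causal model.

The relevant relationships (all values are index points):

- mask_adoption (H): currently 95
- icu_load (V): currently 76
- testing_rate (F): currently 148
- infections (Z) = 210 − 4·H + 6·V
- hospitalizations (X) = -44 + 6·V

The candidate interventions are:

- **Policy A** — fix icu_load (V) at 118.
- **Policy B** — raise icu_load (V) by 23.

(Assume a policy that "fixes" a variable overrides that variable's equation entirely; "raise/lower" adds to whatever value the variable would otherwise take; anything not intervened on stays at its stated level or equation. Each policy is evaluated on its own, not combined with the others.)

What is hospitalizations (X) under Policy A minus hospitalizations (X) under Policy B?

Policy A (V := 118):
  V = 118
  X = -44 + 6·118 = 664
Policy B (V + 23):
  V = 76 + 23 = 99
  X = -44 + 6·99 = 550
X: 664 − 550 = 114

114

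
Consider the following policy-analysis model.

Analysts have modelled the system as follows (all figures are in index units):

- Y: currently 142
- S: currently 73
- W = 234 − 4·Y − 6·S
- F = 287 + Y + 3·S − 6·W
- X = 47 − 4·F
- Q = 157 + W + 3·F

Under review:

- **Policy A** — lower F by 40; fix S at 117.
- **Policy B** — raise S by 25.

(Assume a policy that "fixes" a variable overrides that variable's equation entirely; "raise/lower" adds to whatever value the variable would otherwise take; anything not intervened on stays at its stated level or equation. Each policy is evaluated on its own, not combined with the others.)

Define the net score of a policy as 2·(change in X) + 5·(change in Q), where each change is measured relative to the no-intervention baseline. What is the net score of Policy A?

Baseline:
  Y = 142
  S = 73
  W = 234 − 4·142 − 6·73 = -772
  F = 287 + 142 + 3·73 − 6·(-772) = 5280
  X = 47 − 4·5280 = -21073
  Q = 157 + (-772) + 3·5280 = 15225
Policy A (F − 40, S := 117):
  Y = 142
  S = 117
  W = 234 − 4·142 − 6·117 = -1036
  F = 287 + 142 + 3·117 − 6·(-1036) (−40 from intervention) = 6956
  X = 47 − 4·6956 = -27777
  Q = 157 + (-1036) + 3·6956 = 19989
ΔX = -27777 − (-21073) = -6704; ΔQ = 19989 − 15225 = 4764
Score = 2·(-6704) + 5·4764 = 10412

10412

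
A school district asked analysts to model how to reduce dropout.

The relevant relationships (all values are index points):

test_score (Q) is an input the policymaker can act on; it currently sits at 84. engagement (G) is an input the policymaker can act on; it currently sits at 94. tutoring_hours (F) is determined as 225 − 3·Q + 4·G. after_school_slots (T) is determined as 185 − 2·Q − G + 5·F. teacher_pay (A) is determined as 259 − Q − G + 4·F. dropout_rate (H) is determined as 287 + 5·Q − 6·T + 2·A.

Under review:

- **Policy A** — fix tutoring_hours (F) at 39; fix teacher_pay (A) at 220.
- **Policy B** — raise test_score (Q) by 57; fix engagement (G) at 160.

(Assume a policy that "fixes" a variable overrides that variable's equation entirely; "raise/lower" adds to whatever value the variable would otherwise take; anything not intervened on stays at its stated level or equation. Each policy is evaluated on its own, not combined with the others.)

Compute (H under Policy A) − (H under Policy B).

Policy A (F := 39, A := 220):
  Q = 84
  G = 94
  F = 39
  T = 185 − 2·84 − 94 + 5·39 = 118
  A = 220
  H = 287 + 5·84 − 6·118 + 2·220 = 439
Policy B (Q + 57, G := 160):
  Q = 84 + 57 = 141
  G = 160
  F = 225 − 3·141 + 4·160 = 442
  T = 185 − 2·141 − 160 + 5·442 = 1953
  A = 259 − 141 − 160 + 4·442 = 1726
  H = 287 + 5·141 − 6·1953 + 2·1726 = -7274
H: 439 − (-7274) = 7713

7713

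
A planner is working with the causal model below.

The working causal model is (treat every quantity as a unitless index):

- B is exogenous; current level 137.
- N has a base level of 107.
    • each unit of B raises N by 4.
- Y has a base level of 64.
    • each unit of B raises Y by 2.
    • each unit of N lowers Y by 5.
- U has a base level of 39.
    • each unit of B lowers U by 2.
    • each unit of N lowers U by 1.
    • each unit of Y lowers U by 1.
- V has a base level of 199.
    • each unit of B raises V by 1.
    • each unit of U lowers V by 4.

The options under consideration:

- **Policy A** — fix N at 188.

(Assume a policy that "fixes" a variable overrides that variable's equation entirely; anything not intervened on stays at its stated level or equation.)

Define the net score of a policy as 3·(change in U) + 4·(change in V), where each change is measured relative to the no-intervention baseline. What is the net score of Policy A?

Baseline:
  B = 137
  N = 107 + 4·137 = 655
  Y = 64 + 2·137 − 5·655 = -2937
  U = 39 − 2·137 − 655 − (-2937) = 2047
  V = 199 + 137 − 4·2047 = -7852
Policy A (N := 188):
  B = 137
  N = 188
  Y = 64 + 2·137 − 5·188 = -602
  U = 39 − 2·137 − 188 − (-602) = 179
  V = 199 + 137 − 4·179 = -380
ΔU = 179 − 2047 = -1868; ΔV = -380 − (-7852) = 7472
Score = 3·(-1868) + 4·7472 = 24284

24284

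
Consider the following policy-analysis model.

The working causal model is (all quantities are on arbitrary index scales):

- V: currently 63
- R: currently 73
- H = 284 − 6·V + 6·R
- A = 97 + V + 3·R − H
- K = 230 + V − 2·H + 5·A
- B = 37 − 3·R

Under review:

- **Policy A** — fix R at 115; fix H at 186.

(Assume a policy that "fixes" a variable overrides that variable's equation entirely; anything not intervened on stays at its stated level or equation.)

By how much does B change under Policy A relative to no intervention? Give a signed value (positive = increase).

-126

Baseline:
  R = 73
  B = 37 − 3·73 = -182
Policy A (R := 115, H := 186):
  R = 115
  B = 37 − 3·115 = -308
Change in B: -308 − (-182) = -126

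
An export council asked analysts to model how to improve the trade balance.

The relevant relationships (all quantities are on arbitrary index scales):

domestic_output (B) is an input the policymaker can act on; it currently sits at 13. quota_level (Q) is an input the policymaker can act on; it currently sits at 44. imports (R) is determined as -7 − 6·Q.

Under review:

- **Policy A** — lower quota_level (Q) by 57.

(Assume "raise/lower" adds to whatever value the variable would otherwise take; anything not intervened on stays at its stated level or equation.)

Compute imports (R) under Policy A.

71

Policy A (Q − 57):
  Q = 44 − 57 = -13
  R = -7 − 6·(-13) = 71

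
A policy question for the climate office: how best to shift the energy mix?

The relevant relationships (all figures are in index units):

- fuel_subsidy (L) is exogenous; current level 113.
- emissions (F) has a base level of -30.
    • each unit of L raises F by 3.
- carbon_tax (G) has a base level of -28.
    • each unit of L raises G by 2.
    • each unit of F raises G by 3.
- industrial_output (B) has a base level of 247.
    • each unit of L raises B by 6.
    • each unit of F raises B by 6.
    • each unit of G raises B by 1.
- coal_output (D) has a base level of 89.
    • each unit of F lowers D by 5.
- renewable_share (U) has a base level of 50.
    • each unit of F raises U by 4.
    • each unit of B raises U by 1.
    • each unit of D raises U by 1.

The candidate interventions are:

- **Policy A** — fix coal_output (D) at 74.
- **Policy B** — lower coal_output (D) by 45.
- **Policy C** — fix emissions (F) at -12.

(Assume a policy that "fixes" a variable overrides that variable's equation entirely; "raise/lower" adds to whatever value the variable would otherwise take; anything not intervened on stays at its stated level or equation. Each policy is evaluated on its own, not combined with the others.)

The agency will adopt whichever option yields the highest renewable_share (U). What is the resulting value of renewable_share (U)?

Policy A (D := 74):
  L = 113
  F = -30 + 3·113 = 309
  G = -28 + 2·113 + 3·309 = 1125
  B = 247 + 6·113 + 6·309 + 1125 = 3904
  D = 74
  U = 50 + 4·309 + 3904 + 74 = 5264
Policy B (D − 45):
  L = 113
  F = -30 + 3·113 = 309
  G = -28 + 2·113 + 3·309 = 1125
  B = 247 + 6·113 + 6·309 + 1125 = 3904
  D = 89 − 5·309 (−45 from intervention) = -1501
  U = 50 + 4·309 + 3904 + (-1501) = 3689
Policy C (F := -12):
  L = 113
  F = -12
  G = -28 + 2·113 + 3·(-12) = 162
  B = 247 + 6·113 + 6·(-12) + 162 = 1015
  D = 89 − 5·(-12) = 149
  U = 50 + 4·(-12) + 1015 + 149 = 1166
Comparing — Policy A: U=5264, Policy B: U=3689, Policy C: U=1166. Highest is 5264 (Policy A).

5264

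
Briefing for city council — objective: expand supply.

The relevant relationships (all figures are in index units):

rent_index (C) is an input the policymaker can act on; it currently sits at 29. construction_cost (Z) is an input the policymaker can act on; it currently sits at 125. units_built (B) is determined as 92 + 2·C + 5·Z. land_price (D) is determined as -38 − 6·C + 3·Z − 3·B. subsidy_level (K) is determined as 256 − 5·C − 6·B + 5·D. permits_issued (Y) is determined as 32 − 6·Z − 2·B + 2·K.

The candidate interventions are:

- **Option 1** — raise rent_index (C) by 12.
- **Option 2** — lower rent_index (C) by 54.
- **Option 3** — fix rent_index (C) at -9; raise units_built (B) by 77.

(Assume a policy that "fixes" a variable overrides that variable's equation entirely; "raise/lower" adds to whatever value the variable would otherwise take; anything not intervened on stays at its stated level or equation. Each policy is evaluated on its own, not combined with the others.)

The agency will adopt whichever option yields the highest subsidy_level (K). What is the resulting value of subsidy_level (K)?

Option 1 (C + 12):
  C = 29 + 12 = 41
  Z = 125
  B = 92 + 2·41 + 5·125 = 799
  D = -38 − 6·41 + 3·125 − 3·799 = -2306
  K = 256 − 5·41 − 6·799 + 5·(-2306) = -16273
Option 2 (C − 54):
  C = 29 − 54 = -25
  Z = 125
  B = 92 + 2·(-25) + 5·125 = 667
  D = -38 − 6·(-25) + 3·125 − 3·667 = -1514
  K = 256 − 5·(-25) − 6·667 + 5·(-1514) = -11191
Option 3 (C := -9, B + 77):
  C = -9
  Z = 125
  B = 92 + 2·(-9) + 5·125 (+77 from intervention) = 776
  D = -38 − 6·(-9) + 3·125 − 3·776 = -1937
  K = 256 − 5·(-9) − 6·776 + 5·(-1937) = -14040
Comparing — Option 1: K=-16273, Option 2: K=-11191, Option 3: K=-14040. Highest is -11191 (Option 2).

-11191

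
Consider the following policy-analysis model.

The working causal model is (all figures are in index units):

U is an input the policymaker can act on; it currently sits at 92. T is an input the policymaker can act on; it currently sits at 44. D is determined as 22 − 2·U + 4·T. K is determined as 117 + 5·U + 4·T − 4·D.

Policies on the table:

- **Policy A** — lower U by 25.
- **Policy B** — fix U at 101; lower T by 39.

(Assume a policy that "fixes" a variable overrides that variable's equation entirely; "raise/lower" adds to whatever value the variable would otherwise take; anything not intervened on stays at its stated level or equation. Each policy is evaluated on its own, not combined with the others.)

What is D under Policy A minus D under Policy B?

Policy A (U − 25):
  U = 92 − 25 = 67
  T = 44
  D = 22 − 2·67 + 4·44 = 64
Policy B (U := 101, T − 39):
  U = 101
  T = 44 − 39 = 5
  D = 22 − 2·101 + 4·5 = -160
D: 64 − (-160) = 224

224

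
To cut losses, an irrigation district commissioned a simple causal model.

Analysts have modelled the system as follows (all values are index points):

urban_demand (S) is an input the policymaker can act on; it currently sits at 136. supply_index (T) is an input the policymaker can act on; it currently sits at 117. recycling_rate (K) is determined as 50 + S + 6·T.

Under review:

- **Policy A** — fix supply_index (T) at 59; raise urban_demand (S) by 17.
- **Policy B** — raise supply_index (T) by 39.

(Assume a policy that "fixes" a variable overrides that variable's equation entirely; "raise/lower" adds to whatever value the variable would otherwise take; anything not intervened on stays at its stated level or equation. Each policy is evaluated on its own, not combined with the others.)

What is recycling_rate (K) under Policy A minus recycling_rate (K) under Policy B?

Policy A (T := 59, S + 17):
  S = 136 + 17 = 153
  T = 59
  K = 50 + 153 + 6·59 = 557
Policy B (T + 39):
  S = 136
  T = 117 + 39 = 156
  K = 50 + 136 + 6·156 = 1122
K: 557 − 1122 = -565

-565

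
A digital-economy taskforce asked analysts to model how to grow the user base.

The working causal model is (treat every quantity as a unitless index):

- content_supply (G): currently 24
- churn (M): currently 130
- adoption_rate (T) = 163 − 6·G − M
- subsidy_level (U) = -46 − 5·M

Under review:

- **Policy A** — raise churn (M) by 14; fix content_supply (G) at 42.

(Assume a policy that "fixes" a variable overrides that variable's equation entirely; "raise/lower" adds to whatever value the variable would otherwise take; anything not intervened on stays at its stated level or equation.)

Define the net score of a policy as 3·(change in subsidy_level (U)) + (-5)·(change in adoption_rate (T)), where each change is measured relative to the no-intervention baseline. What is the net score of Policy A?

400

Baseline:
  G = 24
  M = 130
  T = 163 − 6·24 − 130 = -111
  U = -46 − 5·130 = -696
Policy A (M + 14, G := 42):
  G = 42
  M = 130 + 14 = 144
  T = 163 − 6·42 − 144 = -233
  U = -46 − 5·144 = -766
ΔU = -766 − (-696) = -70; ΔT = -233 − (-111) = -122
Score = 3·(-70) + (-5)·(-122) = 400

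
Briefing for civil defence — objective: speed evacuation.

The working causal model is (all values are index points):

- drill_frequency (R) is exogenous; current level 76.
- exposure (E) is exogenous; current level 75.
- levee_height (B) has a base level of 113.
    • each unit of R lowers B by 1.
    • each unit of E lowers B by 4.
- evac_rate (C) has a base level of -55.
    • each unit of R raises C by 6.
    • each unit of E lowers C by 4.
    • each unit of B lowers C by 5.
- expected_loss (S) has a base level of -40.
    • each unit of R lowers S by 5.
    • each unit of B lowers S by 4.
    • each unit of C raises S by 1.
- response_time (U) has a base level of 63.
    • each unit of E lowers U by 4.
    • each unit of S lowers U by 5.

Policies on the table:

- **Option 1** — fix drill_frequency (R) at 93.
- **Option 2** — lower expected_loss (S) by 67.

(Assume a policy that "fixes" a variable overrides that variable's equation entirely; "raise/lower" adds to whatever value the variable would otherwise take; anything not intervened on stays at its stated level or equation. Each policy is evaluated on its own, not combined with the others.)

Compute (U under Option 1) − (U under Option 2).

Option 1 (R := 93):
  R = 93
  E = 75
  B = 113 − 93 − 4·75 = -280
  C = -55 + 6·93 − 4·75 − 5·(-280) = 1603
  S = -40 − 5·93 − 4·(-280) + 1603 = 2218
  U = 63 − 4·75 − 5·2218 = -11327
Option 2 (S − 67):
  R = 76
  E = 75
  B = 113 − 76 − 4·75 = -263
  C = -55 + 6·76 − 4·75 − 5·(-263) = 1416
  S = -40 − 5·76 − 4·(-263) + 1416 (−67 from intervention) = 1981
  U = 63 − 4·75 − 5·1981 = -10142
U: -11327 − (-10142) = -1185

-1185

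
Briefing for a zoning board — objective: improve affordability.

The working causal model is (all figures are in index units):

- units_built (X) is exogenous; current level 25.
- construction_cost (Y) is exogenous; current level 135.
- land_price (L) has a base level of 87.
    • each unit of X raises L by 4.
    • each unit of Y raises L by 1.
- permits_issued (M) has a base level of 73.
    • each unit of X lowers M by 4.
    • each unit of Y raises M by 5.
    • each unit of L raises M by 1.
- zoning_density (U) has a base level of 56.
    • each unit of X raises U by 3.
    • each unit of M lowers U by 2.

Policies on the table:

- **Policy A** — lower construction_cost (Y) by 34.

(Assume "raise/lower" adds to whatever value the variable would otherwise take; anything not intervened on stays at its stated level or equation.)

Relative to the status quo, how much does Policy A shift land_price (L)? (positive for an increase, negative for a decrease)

Baseline:
  X = 25
  Y = 135
  L = 87 + 4·25 + 135 = 322
Policy A (Y − 34):
  X = 25
  Y = 135 − 34 = 101
  L = 87 + 4·25 + 101 = 288
Change in L: 288 − 322 = -34

-34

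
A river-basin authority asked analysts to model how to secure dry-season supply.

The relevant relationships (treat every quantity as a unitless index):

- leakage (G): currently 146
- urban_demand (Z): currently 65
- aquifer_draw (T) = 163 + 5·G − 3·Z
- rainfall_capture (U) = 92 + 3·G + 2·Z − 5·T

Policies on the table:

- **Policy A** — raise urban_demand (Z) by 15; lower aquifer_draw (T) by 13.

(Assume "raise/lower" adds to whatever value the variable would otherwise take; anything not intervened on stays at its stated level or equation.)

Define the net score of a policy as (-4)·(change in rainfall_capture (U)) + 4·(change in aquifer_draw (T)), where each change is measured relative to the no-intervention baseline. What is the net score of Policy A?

Baseline:
  G = 146
  Z = 65
  T = 163 + 5·146 − 3·65 = 698
  U = 92 + 3·146 + 2·65 − 5·698 = -2830
Policy A (Z + 15, T − 13):
  G = 146
  Z = 65 + 15 = 80
  T = 163 + 5·146 − 3·80 (−13 from intervention) = 640
  U = 92 + 3·146 + 2·80 − 5·640 = -2510
ΔU = -2510 − (-2830) = 320; ΔT = 640 − 698 = -58
Score = (-4)·320 + 4·(-58) = -1512

-1512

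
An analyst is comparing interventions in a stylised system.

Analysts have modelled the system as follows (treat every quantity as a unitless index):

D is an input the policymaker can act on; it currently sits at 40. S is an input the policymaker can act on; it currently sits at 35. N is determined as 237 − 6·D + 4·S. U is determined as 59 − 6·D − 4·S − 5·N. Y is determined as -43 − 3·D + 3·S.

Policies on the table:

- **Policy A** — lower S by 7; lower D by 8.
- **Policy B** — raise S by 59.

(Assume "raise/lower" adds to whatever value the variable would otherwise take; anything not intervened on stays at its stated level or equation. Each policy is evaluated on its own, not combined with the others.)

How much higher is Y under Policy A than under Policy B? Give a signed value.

-174

Policy A (S − 7, D − 8):
  D = 40 − 8 = 32
  S = 35 − 7 = 28
  Y = -43 − 3·32 + 3·28 = -55
Policy B (S + 59):
  D = 40
  S = 35 + 59 = 94
  Y = -43 − 3·40 + 3·94 = 119
Y: -55 − 119 = -174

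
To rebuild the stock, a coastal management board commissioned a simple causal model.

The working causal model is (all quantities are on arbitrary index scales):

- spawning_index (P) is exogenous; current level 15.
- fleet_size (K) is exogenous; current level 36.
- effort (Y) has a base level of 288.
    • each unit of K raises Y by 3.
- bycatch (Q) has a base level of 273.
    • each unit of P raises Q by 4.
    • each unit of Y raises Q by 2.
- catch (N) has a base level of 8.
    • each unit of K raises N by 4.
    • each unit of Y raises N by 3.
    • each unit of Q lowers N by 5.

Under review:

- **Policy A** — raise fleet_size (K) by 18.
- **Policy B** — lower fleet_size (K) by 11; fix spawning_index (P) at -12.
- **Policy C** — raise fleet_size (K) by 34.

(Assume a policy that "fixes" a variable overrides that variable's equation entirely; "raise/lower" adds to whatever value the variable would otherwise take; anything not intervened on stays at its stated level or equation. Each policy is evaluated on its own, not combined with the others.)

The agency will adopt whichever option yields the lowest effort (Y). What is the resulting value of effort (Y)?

Policy A (K + 18):
  K = 36 + 18 = 54
  Y = 288 + 3·54 = 450
Policy B (K − 11, P := -12):
  K = 36 − 11 = 25
  Y = 288 + 3·25 = 363
Policy C (K + 34):
  K = 36 + 34 = 70
  Y = 288 + 3·70 = 498
Comparing — Policy A: Y=450, Policy B: Y=363, Policy C: Y=498. Lowest is 363 (Policy B).

363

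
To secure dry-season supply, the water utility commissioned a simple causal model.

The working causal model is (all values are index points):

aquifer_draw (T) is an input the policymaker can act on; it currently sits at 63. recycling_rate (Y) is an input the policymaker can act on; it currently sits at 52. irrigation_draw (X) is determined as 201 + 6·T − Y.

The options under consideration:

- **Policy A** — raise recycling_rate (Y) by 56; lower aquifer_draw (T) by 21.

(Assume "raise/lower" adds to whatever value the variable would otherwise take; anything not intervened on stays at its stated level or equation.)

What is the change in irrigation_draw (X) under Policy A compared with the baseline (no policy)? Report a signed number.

-182

Baseline:
  T = 63
  Y = 52
  X = 201 + 6·63 − 52 = 527
Policy A (Y + 56, T − 21):
  T = 63 − 21 = 42
  Y = 52 + 56 = 108
  X = 201 + 6·42 − 108 = 345
Change in X: 345 − 527 = -182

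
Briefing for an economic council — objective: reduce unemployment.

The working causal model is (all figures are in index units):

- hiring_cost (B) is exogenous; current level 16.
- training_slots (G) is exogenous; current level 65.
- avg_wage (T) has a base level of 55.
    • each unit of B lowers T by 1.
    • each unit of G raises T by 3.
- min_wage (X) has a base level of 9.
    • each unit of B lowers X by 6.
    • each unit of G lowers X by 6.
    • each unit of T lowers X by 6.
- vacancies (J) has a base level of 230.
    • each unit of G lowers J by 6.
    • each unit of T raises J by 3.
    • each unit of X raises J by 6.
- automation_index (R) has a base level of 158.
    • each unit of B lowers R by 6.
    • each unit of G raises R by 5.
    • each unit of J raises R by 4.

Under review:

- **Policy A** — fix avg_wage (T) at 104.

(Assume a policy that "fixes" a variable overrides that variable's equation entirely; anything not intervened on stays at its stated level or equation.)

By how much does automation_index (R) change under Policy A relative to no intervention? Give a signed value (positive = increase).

Baseline:
  B = 16
  G = 65
  T = 55 − 16 + 3·65 = 234
  X = 9 − 6·16 − 6·65 − 6·234 = -1881
  J = 230 − 6·65 + 3·234 + 6·(-1881) = -10744
  R = 158 − 6·16 + 5·65 + 4·(-10744) = -42589
Policy A (T := 104):
  B = 16
  G = 65
  T = 104
  X = 9 − 6·16 − 6·65 − 6·104 = -1101
  J = 230 − 6·65 + 3·104 + 6·(-1101) = -6454
  R = 158 − 6·16 + 5·65 + 4·(-6454) = -25429
Change in R: -25429 − (-42589) = 17160

17160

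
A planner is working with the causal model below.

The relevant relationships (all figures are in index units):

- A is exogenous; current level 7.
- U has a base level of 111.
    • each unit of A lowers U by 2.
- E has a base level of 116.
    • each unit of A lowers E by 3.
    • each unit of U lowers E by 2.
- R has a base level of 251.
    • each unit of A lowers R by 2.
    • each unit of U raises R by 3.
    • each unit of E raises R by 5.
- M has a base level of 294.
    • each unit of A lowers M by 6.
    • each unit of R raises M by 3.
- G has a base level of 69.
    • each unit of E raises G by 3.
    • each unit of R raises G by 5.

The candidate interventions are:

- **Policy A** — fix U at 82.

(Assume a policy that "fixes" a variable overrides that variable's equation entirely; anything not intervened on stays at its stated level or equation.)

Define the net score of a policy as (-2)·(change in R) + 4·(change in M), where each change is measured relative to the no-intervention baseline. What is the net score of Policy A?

1050

Baseline:
  A = 7
  U = 111 − 2·7 = 97
  E = 116 − 3·7 − 2·97 = -99
  R = 251 − 2·7 + 3·97 + 5·(-99) = 33
  M = 294 − 6·7 + 3·33 = 351
Policy A (U := 82):
  A = 7
  U = 82
  E = 116 − 3·7 − 2·82 = -69
  R = 251 − 2·7 + 3·82 + 5·(-69) = 138
  M = 294 − 6·7 + 3·138 = 666
ΔR = 138 − 33 = 105; ΔM = 666 − 351 = 315
Score = (-2)·105 + 4·315 = 1050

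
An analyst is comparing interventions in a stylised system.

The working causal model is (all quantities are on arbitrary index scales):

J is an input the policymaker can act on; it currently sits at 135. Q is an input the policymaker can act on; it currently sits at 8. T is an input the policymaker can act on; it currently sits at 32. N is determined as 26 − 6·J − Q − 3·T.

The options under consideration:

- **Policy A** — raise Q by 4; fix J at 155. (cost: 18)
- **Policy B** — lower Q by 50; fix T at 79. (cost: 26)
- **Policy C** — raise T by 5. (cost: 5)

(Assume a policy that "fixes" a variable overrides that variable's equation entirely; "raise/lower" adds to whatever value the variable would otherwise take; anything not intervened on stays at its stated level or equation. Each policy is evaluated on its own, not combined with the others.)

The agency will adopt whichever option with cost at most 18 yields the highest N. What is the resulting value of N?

Policy A (Q + 4, J := 155):
  J = 155
  Q = 8 + 4 = 12
  T = 32
  N = 26 − 6·155 − 12 − 3·32 = -1012
Policy C (T + 5):
  J = 135
  Q = 8
  T = 32 + 5 = 37
  N = 26 − 6·135 − 8 − 3·37 = -903
Comparing — Policy A: N=-1012, Policy C: N=-903. Highest is -903 (Policy C).

-903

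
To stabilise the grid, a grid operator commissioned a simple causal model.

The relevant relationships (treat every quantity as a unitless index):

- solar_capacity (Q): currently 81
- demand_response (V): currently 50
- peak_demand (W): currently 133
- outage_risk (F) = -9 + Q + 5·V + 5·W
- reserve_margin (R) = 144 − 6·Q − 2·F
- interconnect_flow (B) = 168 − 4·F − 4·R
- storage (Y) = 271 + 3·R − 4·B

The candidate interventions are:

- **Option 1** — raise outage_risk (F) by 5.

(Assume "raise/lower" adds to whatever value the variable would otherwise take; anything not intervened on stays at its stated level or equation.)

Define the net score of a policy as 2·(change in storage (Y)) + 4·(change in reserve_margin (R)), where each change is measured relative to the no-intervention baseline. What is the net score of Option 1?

-260

Baseline:
  Q = 81
  V = 50
  W = 133
  F = -9 + 81 + 5·50 + 5·133 = 987
  R = 144 − 6·81 − 2·987 = -2316
  B = 168 − 4·987 − 4·(-2316) = 5484
  Y = 271 + 3·(-2316) − 4·5484 = -28613
Option 1 (F + 5):
  Q = 81
  V = 50
  W = 133
  F = -9 + 81 + 5·50 + 5·133 (+5 from intervention) = 992
  R = 144 − 6·81 − 2·992 = -2326
  B = 168 − 4·992 − 4·(-2326) = 5504
  Y = 271 + 3·(-2326) − 4·5504 = -28723
ΔY = -28723 − (-28613) = -110; ΔR = -2326 − (-2316) = -10
Score = 2·(-110) + 4·(-10) = -260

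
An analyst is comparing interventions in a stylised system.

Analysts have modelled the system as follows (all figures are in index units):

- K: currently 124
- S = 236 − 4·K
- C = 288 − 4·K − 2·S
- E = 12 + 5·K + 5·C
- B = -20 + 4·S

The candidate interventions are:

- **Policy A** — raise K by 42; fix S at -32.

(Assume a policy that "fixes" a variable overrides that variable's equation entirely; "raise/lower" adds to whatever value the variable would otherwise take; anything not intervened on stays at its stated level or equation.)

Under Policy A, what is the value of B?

-148

Policy A (K + 42, S := -32):
  K = 124 + 42 = 166
  S = -32
  B = -20 + 4·(-32) = -148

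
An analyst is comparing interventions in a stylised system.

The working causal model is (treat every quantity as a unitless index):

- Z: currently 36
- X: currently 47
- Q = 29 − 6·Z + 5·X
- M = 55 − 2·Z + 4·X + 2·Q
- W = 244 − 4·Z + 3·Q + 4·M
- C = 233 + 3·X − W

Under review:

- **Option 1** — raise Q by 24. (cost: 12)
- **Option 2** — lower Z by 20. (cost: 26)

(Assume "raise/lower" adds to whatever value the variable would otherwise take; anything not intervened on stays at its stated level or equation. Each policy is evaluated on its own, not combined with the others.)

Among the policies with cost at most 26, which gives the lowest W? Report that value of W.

Option 1 (Q + 24):
  Z = 36
  X = 47
  Q = 29 − 6·36 + 5·47 (+24 from intervention) = 72
  M = 55 − 2·36 + 4·47 + 2·72 = 315
  W = 244 − 4·36 + 3·72 + 4·315 = 1576
Option 2 (Z − 20):
  Z = 36 − 20 = 16
  X = 47
  Q = 29 − 6·16 + 5·47 = 168
  M = 55 − 2·16 + 4·47 + 2·168 = 547
  W = 244 − 4·16 + 3·168 + 4·547 = 2872
Comparing — Option 1: W=1576, Option 2: W=2872. Lowest is 1576 (Option 1).

1576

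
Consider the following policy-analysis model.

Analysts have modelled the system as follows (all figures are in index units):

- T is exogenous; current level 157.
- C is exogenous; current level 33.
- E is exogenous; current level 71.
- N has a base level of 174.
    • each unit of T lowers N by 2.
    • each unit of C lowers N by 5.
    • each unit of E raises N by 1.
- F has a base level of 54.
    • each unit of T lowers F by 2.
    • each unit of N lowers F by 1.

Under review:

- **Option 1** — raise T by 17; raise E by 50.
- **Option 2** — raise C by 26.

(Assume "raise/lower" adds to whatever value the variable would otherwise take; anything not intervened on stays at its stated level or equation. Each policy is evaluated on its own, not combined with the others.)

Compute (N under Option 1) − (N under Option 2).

Option 1 (T + 17, E + 50):
  T = 157 + 17 = 174
  C = 33
  E = 71 + 50 = 121
  N = 174 − 2·174 − 5·33 + 121 = -218
Option 2 (C + 26):
  T = 157
  C = 33 + 26 = 59
  E = 71
  N = 174 − 2·157 − 5·59 + 71 = -364
N: -218 − (-364) = 146

146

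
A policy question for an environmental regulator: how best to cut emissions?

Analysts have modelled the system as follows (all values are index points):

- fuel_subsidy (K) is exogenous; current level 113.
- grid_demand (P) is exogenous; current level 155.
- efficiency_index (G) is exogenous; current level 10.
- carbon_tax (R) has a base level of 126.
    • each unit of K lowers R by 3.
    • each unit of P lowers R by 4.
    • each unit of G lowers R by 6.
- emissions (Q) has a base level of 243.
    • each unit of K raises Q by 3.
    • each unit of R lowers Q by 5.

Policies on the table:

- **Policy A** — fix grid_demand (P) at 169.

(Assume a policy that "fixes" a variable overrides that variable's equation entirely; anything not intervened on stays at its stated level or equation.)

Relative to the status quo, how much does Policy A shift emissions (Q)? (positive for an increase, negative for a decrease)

Baseline:
  K = 113
  P = 155
  G = 10
  R = 126 − 3·113 − 4·155 − 6·10 = -893
  Q = 243 + 3·113 − 5·(-893) = 5047
Policy A (P := 169):
  K = 113
  P = 169
  G = 10
  R = 126 − 3·113 − 4·169 − 6·10 = -949
  Q = 243 + 3·113 − 5·(-949) = 5327
Change in Q: 5327 − 5047 = 280

280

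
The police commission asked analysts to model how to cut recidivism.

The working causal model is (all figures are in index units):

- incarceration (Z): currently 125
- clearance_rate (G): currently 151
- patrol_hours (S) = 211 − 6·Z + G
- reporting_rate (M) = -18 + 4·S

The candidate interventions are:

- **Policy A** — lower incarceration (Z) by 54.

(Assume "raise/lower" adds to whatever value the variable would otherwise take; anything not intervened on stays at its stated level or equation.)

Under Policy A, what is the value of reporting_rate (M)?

Policy A (Z − 54):
  Z = 125 − 54 = 71
  G = 151
  S = 211 − 6·71 + 151 = -64
  M = -18 + 4·(-64) = -274

-274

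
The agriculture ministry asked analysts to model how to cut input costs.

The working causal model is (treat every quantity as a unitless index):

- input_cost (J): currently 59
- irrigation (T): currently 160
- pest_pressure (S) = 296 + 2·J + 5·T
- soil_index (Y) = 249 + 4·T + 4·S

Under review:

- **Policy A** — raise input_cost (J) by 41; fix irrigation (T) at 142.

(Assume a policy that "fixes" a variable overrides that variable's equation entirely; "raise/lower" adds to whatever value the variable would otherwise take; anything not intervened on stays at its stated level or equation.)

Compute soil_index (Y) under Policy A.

Policy A (J + 41, T := 142):
  J = 59 + 41 = 100
  T = 142
  S = 296 + 2·100 + 5·142 = 1206
  Y = 249 + 4·142 + 4·1206 = 5641

5641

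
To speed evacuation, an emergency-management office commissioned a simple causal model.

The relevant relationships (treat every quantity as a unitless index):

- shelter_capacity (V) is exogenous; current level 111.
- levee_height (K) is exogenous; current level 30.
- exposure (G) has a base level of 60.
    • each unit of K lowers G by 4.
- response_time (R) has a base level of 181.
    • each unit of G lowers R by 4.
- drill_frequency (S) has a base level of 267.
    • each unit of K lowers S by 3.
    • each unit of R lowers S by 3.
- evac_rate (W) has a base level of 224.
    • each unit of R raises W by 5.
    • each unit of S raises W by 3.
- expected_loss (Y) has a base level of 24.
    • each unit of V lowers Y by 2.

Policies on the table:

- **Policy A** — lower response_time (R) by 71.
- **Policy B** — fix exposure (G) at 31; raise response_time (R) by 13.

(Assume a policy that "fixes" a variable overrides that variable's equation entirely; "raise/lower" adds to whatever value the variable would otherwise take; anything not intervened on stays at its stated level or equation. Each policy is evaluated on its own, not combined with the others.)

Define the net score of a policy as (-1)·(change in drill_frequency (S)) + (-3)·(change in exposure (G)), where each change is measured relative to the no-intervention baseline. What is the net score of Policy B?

-1326

Baseline:
  K = 30
  G = 60 − 4·30 = -60
  R = 181 − 4·(-60) = 421
  S = 267 − 3·30 − 3·421 = -1086
Policy B (G := 31, R + 13):
  K = 30
  G = 31
  R = 181 − 4·31 (+13 from intervention) = 70
  S = 267 − 3·30 − 3·70 = -33
ΔS = -33 − (-1086) = 1053; ΔG = 31 − (-60) = 91
Score = (-1)·1053 + (-3)·91 = -1326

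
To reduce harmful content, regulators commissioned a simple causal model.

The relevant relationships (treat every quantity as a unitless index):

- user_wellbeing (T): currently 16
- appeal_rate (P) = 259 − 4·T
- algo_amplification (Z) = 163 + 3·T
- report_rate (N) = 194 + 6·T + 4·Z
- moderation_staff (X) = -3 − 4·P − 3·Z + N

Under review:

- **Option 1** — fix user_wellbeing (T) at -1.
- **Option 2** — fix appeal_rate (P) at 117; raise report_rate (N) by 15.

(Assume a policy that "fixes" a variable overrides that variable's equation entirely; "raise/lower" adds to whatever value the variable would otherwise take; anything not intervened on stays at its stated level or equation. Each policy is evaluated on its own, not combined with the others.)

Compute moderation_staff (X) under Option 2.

45

Option 2 (P := 117, N + 15):
  T = 16
  P = 117
  Z = 163 + 3·16 = 211
  N = 194 + 6·16 + 4·211 (+15 from intervention) = 1149
  X = -3 − 4·117 − 3·211 + 1149 = 45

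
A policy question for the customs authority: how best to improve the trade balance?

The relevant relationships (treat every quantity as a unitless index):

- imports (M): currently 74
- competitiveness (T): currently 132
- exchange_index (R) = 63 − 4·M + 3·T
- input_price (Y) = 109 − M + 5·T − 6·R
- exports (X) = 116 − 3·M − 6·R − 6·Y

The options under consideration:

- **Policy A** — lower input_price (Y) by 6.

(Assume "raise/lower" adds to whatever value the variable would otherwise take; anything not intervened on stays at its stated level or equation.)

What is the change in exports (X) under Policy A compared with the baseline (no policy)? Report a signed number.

36

Baseline:
  M = 74
  T = 132
  R = 63 − 4·74 + 3·132 = 163
  Y = 109 − 74 + 5·132 − 6·163 = -283
  X = 116 − 3·74 − 6·163 − 6·(-283) = 614
Policy A (Y − 6):
  M = 74
  T = 132
  R = 63 − 4·74 + 3·132 = 163
  Y = 109 − 74 + 5·132 − 6·163 (−6 from intervention) = -289
  X = 116 − 3·74 − 6·163 − 6·(-289) = 650
Change in X: 650 − 614 = 36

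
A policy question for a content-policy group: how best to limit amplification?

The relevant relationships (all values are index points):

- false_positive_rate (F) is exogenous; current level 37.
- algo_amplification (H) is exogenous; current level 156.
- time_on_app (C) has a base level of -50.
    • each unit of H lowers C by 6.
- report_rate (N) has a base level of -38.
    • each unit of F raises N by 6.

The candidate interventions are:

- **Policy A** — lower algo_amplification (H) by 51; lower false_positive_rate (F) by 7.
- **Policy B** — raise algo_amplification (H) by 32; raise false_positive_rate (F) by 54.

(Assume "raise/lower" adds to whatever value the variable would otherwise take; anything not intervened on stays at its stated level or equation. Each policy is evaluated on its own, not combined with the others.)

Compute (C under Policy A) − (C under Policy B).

Policy A (H − 51, F − 7):
  H = 156 − 51 = 105
  C = -50 − 6·105 = -680
Policy B (H + 32, F + 54):
  H = 156 + 32 = 188
  C = -50 − 6·188 = -1178
C: -680 − (-1178) = 498

498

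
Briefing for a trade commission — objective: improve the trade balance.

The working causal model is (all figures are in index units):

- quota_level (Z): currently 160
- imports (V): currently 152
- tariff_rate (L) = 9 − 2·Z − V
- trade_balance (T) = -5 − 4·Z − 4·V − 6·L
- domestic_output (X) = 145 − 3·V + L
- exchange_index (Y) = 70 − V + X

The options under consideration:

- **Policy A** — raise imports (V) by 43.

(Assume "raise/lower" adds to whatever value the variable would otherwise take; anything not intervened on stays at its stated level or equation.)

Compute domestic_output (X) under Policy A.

-946

Policy A (V + 43):
  Z = 160
  V = 152 + 43 = 195
  L = 9 − 2·160 − 195 = -506
  X = 145 − 3·195 + (-506) = -946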